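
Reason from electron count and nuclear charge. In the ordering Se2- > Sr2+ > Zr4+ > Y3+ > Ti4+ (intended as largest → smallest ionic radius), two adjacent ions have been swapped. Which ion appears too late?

Check each adjacent pair. Zr4+ and Y3+ are reversed: both have 36 electrons but Z(Zr)=40 > Z(Y)=39, so Zr4+ should be the smaller of the two. No other neighbouring pair contradicts the periodic trends, so Y3+ is the ion listed too late.

Y3+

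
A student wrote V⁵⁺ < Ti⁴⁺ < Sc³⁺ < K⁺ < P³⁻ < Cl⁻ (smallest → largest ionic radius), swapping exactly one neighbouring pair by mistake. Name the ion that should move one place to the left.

Compare adjacent ions: Cl⁻ and P³⁻ share 18 electrons; the higher nuclear charge on Cl (Z=17) contracts it more, so Cl⁻ < P³⁻ — yet in this increasing list P³⁻ sits before Cl⁻. Nothing else is reversed, so Cl⁻ should move one place to the left.

Cl⁻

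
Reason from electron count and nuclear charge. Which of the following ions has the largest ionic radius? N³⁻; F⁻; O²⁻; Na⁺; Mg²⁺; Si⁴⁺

N³⁻

Each ion has 10 electrons. The ranking follows nuclear charge in reverse — greater Z gives a smaller radius. Si⁴⁺ (Z=14), Mg²⁺ (Z=12), Na⁺ (Z=11), F⁻ (Z=9), O²⁻ (Z=8), N³⁻ (Z=7).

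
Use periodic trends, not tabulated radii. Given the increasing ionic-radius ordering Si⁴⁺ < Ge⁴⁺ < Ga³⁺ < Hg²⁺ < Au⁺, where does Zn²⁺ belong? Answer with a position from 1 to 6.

4

Tabulating Z and e⁻: Si⁴⁺: 10 e⁻, Z=14, Ge⁴⁺: 28 e⁻, Z=32, Ga³⁺: 28 e⁻, Z=31, Zn²⁺: 28 e⁻, Z=30, Hg²⁺: 78 e⁻, Z=80, Au⁺: 78 e⁻, Z=79. Si⁴⁺ < Ge⁴⁺ (same group, period 3 vs 4); Ge⁴⁺ < Ga³⁺ (isoelectronic, higher Z=32 is smaller); Ga³⁺ < Zn²⁺ (both 28 e⁻, Z=31>30); Zn²⁺ < Hg²⁺ (same group, period 4 vs 6); Hg²⁺ < Au⁺ (isoelectronic, higher Z=80 is smaller).
With Zn²⁺ included the full order is Si⁴⁺ < Ge⁴⁺ < Ga³⁺ < Zn²⁺ < Hg²⁺ < Au⁺, so it takes position 4.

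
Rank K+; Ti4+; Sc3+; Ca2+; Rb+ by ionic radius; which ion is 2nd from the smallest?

Work out protons and electrons: Ti4+ has 18 e⁻ (Z=22), Sc3+ has 18 e⁻ (Z=21), Ca2+ has 18 e⁻ (Z=20), K+ has 18 e⁻ (Z=19), Rb+ has 36 e⁻ (Z=37). Ti4+ < Sc3+ (isoelectronic, higher Z=22 is smaller); Sc3+ < Ca2+ (both 18 e⁻, Z=21>20); Ca2+ < K+ (isoelectronic, higher Z=20 is smaller); K+ < Rb+ (same group, 1 shell fewer).
Ordering: Ti4+ < Sc3+ < Ca2+ < K+ < Rb+. The 2nd smallest is Sc3+.

Sc3+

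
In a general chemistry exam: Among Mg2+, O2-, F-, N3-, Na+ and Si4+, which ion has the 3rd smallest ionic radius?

All of these have 10 electrons (isoelectronic). With the same electron cloud, the ion with the most protons pulls it in tightest. Nuclear charges: Si4+ (Z=14), Mg2+ (Z=12), Na+ (Z=11), F- (Z=9), O2- (Z=8), N3- (Z=7). Highest Z is smallest.
Full ascending order: Si4+ < Mg2+ < Na+ < F- < O2- < N3-. Counting from the smallest, position 3 is Na+.

Na+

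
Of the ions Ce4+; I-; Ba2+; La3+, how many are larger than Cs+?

These species are isoelectronic with 54 electrons. The only difference is the number of protons: Ce4+ (Z=58), La3+ (Z=57), Ba2+ (Z=56), Cs+ (Z=55), I- (Z=53). The strongest nuclear pull (Ce4+) gives the smallest ion.
Overall: Ce4+ < La3+ < Ba2+ < Cs+ < I-. Cs+ has 3 below it and 1 above. Count: 1.

1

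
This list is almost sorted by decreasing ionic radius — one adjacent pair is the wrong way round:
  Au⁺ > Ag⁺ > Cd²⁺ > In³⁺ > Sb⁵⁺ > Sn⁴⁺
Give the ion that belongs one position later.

The pair Sb⁵⁺, Sn⁴⁺ is the wrong way round — Sb⁵⁺ and Sn⁴⁺ share 46 electrons; the higher nuclear charge on Sb (Z=51) contracts it more, so Sb⁵⁺ < Sn⁴⁺. All other adjacent pairs agree with periodic trends, so Sb⁵⁺ is the misplaced ion.

Sb⁵⁺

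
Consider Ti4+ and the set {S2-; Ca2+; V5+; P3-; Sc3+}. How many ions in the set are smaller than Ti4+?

1

Each ion has 18 electrons. The ranking follows nuclear charge in reverse — greater Z gives a smaller radius. V5+ (Z=23), Ti4+ (Z=22), Sc3+ (Z=21), Ca2+ (Z=20), S2- (Z=16), P3- (Z=15).
Relative to Ti4+, the ions that are smaller are V5+. So 1 is smaller.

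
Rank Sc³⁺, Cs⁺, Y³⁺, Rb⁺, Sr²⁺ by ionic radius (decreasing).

Tabulating Z and e⁻: Sc³⁺ has 18 e⁻ (Z=21), Y³⁺ has 36 e⁻ (Z=39), Sr²⁺ has 36 e⁻ (Z=38), Rb⁺ has 36 e⁻ (Z=37), Cs⁺ has 54 e⁻ (Z=55). Sc³⁺ < Y³⁺ (same group, 1 shell fewer); Y³⁺ < Sr²⁺ (isoelectronic, higher Z=39 is smaller); Sr²⁺ < Rb⁺ (isoelectronic, higher Z=38 is smaller); Rb⁺ < Cs⁺ (same group, period 5 vs 6).

Cs⁺ > Rb⁺ > Sr²⁺ > Y³⁺ > Sc³⁺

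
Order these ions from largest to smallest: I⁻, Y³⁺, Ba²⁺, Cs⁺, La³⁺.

First list Z and electron count for each: Y³⁺: 36 e⁻, Z=39, La³⁺: 54 e⁻, Z=57, Ba²⁺: 54 e⁻, Z=56, Cs⁺: 54 e⁻, Z=55, I⁻: 54 e⁻, Z=53. Y³⁺ < La³⁺ (same group, 1 shell fewer); La³⁺ < Ba²⁺ (both 54 e⁻, Z=57>56); Ba²⁺ < Cs⁺ (both 54 e⁻, Z=56>55); Cs⁺ < I⁻ (isoelectronic, higher Z=55 is smaller).

I⁻ > Cs⁺ > Ba²⁺ > La³⁺ > Y³⁺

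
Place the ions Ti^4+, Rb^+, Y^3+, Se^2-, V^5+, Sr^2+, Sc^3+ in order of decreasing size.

Se^2- > Rb^+ > Sr^2+ > Y^3+ > Sc^3+ > Ti^4+ > V^5+

Tabulating Z and e⁻: V^5+ has 18 e⁻ (Z=23), Ti^4+ has 18 e⁻ (Z=22), Sc^3+ has 18 e⁻ (Z=21), Y^3+ has 36 e⁻ (Z=39), Sr^2+ has 36 e⁻ (Z=38), Rb^+ has 36 e⁻ (Z=37), Se^2- has 36 e⁻ (Z=34). V^5+ < Ti^4+ (isoelectronic, higher Z=23 is smaller); Ti^4+ < Sc^3+ (both 18 e⁻, Z=22>21); Sc^3+ < Y^3+ (same group, period 4 vs 5); Y^3+ < Sr^2+ (isoelectronic, higher Z=39 is smaller); Sr^2+ < Rb^+ (both 36 e⁻, Z=38>37); Rb^+ < Se^2- (both 36 e⁻, Z=37>34).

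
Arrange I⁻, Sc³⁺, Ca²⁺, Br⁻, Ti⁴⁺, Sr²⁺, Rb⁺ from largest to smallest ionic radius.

I⁻ > Br⁻ > Rb⁺ > Sr²⁺ > Ca²⁺ > Sc³⁺ > Ti⁴⁺

Work out protons and electrons: Ti⁴⁺ (Z=22, 18 e⁻), Sc³⁺ (Z=21, 18 e⁻), Ca²⁺ (Z=20, 18 e⁻), Sr²⁺ (Z=38, 36 e⁻), Rb⁺ (Z=37, 36 e⁻), Br⁻ (Z=35, 36 e⁻), I⁻ (Z=53, 54 e⁻). Ti⁴⁺ < Sc³⁺ (isoelectronic, higher Z=22 is smaller); Sc³⁺ < Ca²⁺ (isoelectronic, higher Z=21 is smaller); Ca²⁺ < Sr²⁺ (same group, 1 shell fewer); Sr²⁺ < Rb⁺ (isoelectronic, higher Z=38 is smaller); Rb⁺ < Br⁻ (isoelectronic, higher Z=37 is smaller); Br⁻ < I⁻ (same group, 1 shell fewer).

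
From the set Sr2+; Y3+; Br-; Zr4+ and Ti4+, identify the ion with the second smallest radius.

First list Z and electron count for each: Ti4+: 18 e⁻, Z=22, Zr4+: 36 e⁻, Z=40, Y3+: 36 e⁻, Z=39, Sr2+: 36 e⁻, Z=38, Br-: 36 e⁻, Z=35. Ti4+ < Zr4+ (same group, period 4 vs 5); Zr4+ < Y3+ (isoelectronic, higher Z=40 is smaller); Y3+ < Sr2+ (both 36 e⁻, Z=39>38); Sr2+ < Br- (both 36 e⁻, Z=38>35).
Ordering: Ti4+ < Zr4+ < Y3+ < Sr2+ < Br-. The second smallest is Zr4+.

Zr4+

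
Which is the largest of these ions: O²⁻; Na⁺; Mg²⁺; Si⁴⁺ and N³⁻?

N³⁻

Each ion has 10 electrons. The ranking follows nuclear charge in reverse — greater Z gives a smaller radius. Si⁴⁺ (Z=14), Mg²⁺ (Z=12), Na⁺ (Z=11), O²⁻ (Z=8), N³⁻ (Z=7).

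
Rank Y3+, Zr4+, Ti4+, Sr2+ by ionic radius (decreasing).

Sr2+ > Y3+ > Zr4+ > Ti4+

Ti4+ (Z=22, 18 e⁻), Zr4+ (Z=40, 36 e⁻), Y3+ (Z=39, 36 e⁻), Sr2+ (Z=38, 36 e⁻). Ti4+ < Zr4+ (same group, period 4 vs 5); Zr4+ < Y3+ (isoelectronic, higher Z=40 is smaller); Y3+ < Sr2+ (both 36 e⁻, Z=39>38).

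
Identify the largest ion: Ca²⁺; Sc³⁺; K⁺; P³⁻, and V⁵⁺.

These species are isoelectronic with 18 electrons. The only difference is the number of protons: V⁵⁺ (Z=23), Sc³⁺ (Z=21), Ca²⁺ (Z=20), K⁺ (Z=19), P³⁻ (Z=15). The strongest nuclear pull (V⁵⁺) gives the smallest ion.

P³⁻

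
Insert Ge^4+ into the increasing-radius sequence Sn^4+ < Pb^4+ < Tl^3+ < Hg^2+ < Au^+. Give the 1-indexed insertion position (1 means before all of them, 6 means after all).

Tabulating Z and e⁻: Ge^4+ has 28 e⁻ (Z=32), Sn^4+ has 46 e⁻ (Z=50), Pb^4+ has 78 e⁻ (Z=82), Tl^3+ has 78 e⁻ (Z=81), Hg^2+ has 78 e⁻ (Z=80), Au^+ has 78 e⁻ (Z=79). Ge^4+ < Sn^4+ (same group, period 4 vs 5); Sn^4+ < Pb^4+ (same group, 1 shell fewer); Pb^4+ < Tl^3+ (both 78 e⁻, Z=82>81); Tl^3+ < Hg^2+ (isoelectronic, higher Z=81 is smaller); Hg^2+ < Au^+ (isoelectronic, higher Z=80 is smaller).
Putting Ge^4+ in gives Ge^4+ < Sn^4+ < Pb^4+ < Tl^3+ < Hg^2+ < Au^+; it lands at slot 1.

1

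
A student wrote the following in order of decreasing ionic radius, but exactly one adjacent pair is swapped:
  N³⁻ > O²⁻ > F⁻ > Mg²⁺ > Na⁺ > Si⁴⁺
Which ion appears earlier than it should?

Mg²⁺

Check each adjacent pair. Mg²⁺ and Na⁺ are reversed: Mg²⁺ and Na⁺ share 10 electrons; the higher nuclear charge on Mg (Z=12) contracts it more, so Mg²⁺ < Na⁺. No other neighbouring pair contradicts the periodic trends, so Mg²⁺ is the ion listed too early.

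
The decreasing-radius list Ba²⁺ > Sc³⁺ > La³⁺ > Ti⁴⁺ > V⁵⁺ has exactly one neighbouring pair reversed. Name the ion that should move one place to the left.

La³⁺

Compare adjacent ions: same group and charge — period 4 sits above period 6, so Sc³⁺ is smaller — yet in this decreasing list Sc³⁺ sits before La³⁺. Nothing else is reversed, so La³⁺ should move one place to the left.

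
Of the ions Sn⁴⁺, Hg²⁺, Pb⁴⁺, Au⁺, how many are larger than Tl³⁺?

Tabulating Z and e⁻: Sn⁴⁺: 46 e⁻, Z=50, Pb⁴⁺: 78 e⁻, Z=82, Tl³⁺: 78 e⁻, Z=81, Hg²⁺: 78 e⁻, Z=80, Au⁺: 78 e⁻, Z=79. Sn⁴⁺ < Pb⁴⁺ (same group, 1 shell fewer); Pb⁴⁺ < Tl³⁺ (isoelectronic, higher Z=82 is smaller); Tl³⁺ < Hg²⁺ (both 78 e⁻, Z=81>80); Hg²⁺ < Au⁺ (both 78 e⁻, Z=80>79).
Placing each against Tl³⁺: smaller — Sn⁴⁺, Pb⁴⁺; larger — Hg²⁺, Au⁺. So 2 are larger.

2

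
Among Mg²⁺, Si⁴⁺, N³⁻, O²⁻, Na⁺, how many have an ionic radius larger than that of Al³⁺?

These species are isoelectronic with 10 electrons. The only difference is the number of protons: Si⁴⁺ (Z=14), Al³⁺ (Z=13), Mg²⁺ (Z=12), Na⁺ (Z=11), O²⁻ (Z=8), N³⁻ (Z=7). The strongest nuclear pull (Si⁴⁺) gives the smallest ion.
Placing each against Al³⁺: smaller — Si⁴⁺; larger — Mg²⁺, Na⁺, O²⁻, N³⁻. So 4 are larger.

4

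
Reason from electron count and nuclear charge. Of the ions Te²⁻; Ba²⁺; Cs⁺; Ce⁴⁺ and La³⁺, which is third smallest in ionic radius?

These species are isoelectronic with 54 electrons. The only difference is the number of protons: Ce⁴⁺ (Z=58), La³⁺ (Z=57), Ba²⁺ (Z=56), Cs⁺ (Z=55), Te²⁻ (Z=52). The strongest nuclear pull (Ce⁴⁺) gives the smallest ion.
So the order is Ce⁴⁺ < La³⁺ < Ba²⁺ < Cs⁺ < Te²⁻; the 3rd-smallest ion is Ba²⁺.

Ba²⁺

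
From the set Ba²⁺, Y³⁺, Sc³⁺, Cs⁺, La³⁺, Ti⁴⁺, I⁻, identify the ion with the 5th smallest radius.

Ti⁴⁺ (Z=22, 18 e⁻), Sc³⁺ (Z=21, 18 e⁻), Y³⁺ (Z=39, 36 e⁻), La³⁺ (Z=57, 54 e⁻), Ba²⁺ (Z=56, 54 e⁻), Cs⁺ (Z=55, 54 e⁻), I⁻ (Z=53, 54 e⁻). Ti⁴⁺ < Sc³⁺ (both 18 e⁻, Z=22>21); Sc³⁺ < Y³⁺ (same group, 1 shell fewer); Y³⁺ < La³⁺ (same group, 1 shell fewer); La³⁺ < Ba²⁺ (isoelectronic, higher Z=57 is smaller); Ba²⁺ < Cs⁺ (isoelectronic, higher Z=56 is smaller); Cs⁺ < I⁻ (both 54 e⁻, Z=55>53).
That gives Ti⁴⁺ < Sc³⁺ < Y³⁺ < La³⁺ < Ba²⁺ < Cs⁺ < I⁻. From the smallest end, number 5 is Ba²⁺.

Ba²⁺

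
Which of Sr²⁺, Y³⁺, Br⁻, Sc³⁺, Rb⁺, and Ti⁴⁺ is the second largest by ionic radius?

Tabulating Z and e⁻: Ti⁴⁺: 18 e⁻, Z=22, Sc³⁺: 18 e⁻, Z=21, Y³⁺: 36 e⁻, Z=39, Sr²⁺: 36 e⁻, Z=38, Rb⁺: 36 e⁻, Z=37, Br⁻: 36 e⁻, Z=35. Ti⁴⁺ < Sc³⁺ (both 18 e⁻, Z=22>21); Sc³⁺ < Y³⁺ (same group, period 4 vs 5); Y³⁺ < Sr²⁺ (isoelectronic, higher Z=39 is smaller); Sr²⁺ < Rb⁺ (isoelectronic, higher Z=38 is smaller); Rb⁺ < Br⁻ (isoelectronic, higher Z=37 is smaller).
So the order is Ti⁴⁺ < Sc³⁺ < Y³⁺ < Sr²⁺ < Rb⁺ < Br⁻; the 2nd-largest ion is Rb⁺.

Rb⁺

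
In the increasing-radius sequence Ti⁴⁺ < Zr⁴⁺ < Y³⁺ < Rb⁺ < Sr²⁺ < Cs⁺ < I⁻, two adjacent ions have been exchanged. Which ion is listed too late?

Sr²⁺

Check each adjacent pair. Rb⁺ and Sr²⁺ are reversed: they are isoelectronic (36 e⁻) and Sr has more protons than Rb (38 vs 37), making Sr²⁺ smaller. No other neighbouring pair contradicts the periodic trends, so Sr²⁺ is the ion listed too late.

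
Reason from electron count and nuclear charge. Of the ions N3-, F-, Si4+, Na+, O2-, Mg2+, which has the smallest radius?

Si4+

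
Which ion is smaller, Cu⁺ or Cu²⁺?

Cu²⁺

Same element, different charge: the more highly charged cation has fewer electrons and a greater effective nuclear charge per electron, making Cu²⁺ the smallest.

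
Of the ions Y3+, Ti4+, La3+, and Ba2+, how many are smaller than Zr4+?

Tabulating Z and e⁻: Ti4+: 18 e⁻, Z=22, Zr4+: 36 e⁻, Z=40, Y3+: 36 e⁻, Z=39, La3+: 54 e⁻, Z=57, Ba2+: 54 e⁻, Z=56. Ti4+ < Zr4+ (same group, 1 shell fewer); Zr4+ < Y3+ (both 36 e⁻, Z=40>39); Y3+ < La3+ (same group, 1 shell fewer); La3+ < Ba2+ (both 54 e⁻, Z=57>56).
Relative to Zr4+, the ions that are smaller are Ti4+. Count: 1.

1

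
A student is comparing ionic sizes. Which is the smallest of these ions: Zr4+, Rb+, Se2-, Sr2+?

Zr4+

These species are isoelectronic with 36 electrons. The only difference is the number of protons: Zr4+ (Z=40), Sr2+ (Z=38), Rb+ (Z=37), Se2- (Z=34). The strongest nuclear pull (Zr4+) gives the smallest ion.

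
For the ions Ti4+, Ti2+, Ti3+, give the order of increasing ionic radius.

These are all Ti ions. Removing more electrons (higher positive charge) pulls the remaining electrons in closer, so Ti4+ is smallest and Ti2+ is largest.

Ti4+ < Ti3+ < Ti2+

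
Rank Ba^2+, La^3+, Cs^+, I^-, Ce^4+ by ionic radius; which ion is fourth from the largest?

Each ion has 54 electrons. The ranking follows nuclear charge in reverse — greater Z gives a smaller radius. Ce^4+ (Z=58), La^3+ (Z=57), Ba^2+ (Z=56), Cs^+ (Z=55), I^- (Z=53).
Ordering: Ce^4+ < La^3+ < Ba^2+ < Cs^+ < I^-. The fourth largest is La^3+.

La^3+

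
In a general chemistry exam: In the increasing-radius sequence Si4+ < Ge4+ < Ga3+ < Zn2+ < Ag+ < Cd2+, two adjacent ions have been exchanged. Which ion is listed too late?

Cd2+

Check each adjacent pair. Ag+ and Cd2+ are reversed: Cd2+ and Ag+ share 46 electrons; the higher nuclear charge on Cd (Z=48) contracts it more, so Cd2+ < Ag+. No other neighbouring pair contradicts the periodic trends, so Cd2+ is the ion listed too late.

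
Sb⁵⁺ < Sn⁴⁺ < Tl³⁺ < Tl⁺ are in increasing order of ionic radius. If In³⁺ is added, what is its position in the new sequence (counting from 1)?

3

Electron counts and nuclear charges: Sb⁵⁺ has 46 e⁻ (Z=51), Sn⁴⁺ has 46 e⁻ (Z=50), In³⁺ has 46 e⁻ (Z=49), Tl³⁺ has 78 e⁻ (Z=81), Tl⁺ has 80 e⁻ (Z=81). Sb⁵⁺ < Sn⁴⁺ (both 46 e⁻, Z=51>50); Sn⁴⁺ < In³⁺ (isoelectronic, higher Z=50 is smaller); In³⁺ < Tl³⁺ (same group, 1 shell fewer); Tl³⁺ < Tl⁺ (higher charge on the same element).
Merged order: Sb⁵⁺ < Sn⁴⁺ < In³⁺ < Tl³⁺ < Tl⁺ — In³⁺ is number 3.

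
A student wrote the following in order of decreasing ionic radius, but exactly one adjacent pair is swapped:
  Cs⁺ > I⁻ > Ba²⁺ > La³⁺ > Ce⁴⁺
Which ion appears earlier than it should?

Check each adjacent pair. Cs⁺ and I⁻ are reversed: both have 54 electrons but Z(Cs)=55 > Z(I)=53, so Cs⁺ should be the smaller of the two. No other neighbouring pair contradicts the periodic trends, so Cs⁺ is the ion listed too early.

Cs⁺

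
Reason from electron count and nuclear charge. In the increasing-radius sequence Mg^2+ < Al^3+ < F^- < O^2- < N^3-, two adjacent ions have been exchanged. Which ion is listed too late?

Scanning neighbour by neighbour, only Mg^2+/Al^3+ violates a trend: Al^3+ and Mg^2+ share 10 electrons; the higher nuclear charge on Al (Z=13) contracts it more, so Al^3+ < Mg^2+. That makes Al^3+ the one sitting a position late relative to where it belongs.

Al^3+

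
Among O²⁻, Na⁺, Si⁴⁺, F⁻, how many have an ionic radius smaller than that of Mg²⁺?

Each ion has 10 electrons. The ranking follows nuclear charge in reverse — greater Z gives a smaller radius. Si⁴⁺ (Z=14), Mg²⁺ (Z=12), Na⁺ (Z=11), F⁻ (Z=9), O²⁻ (Z=8).
Placing each against Mg²⁺: smaller — Si⁴⁺; larger — Na⁺, F⁻, O²⁻. Count: 1.

1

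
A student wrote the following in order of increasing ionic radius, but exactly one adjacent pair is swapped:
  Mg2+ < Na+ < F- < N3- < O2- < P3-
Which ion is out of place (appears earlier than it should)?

N3-

The pair N3-, O2- is the wrong way round — both have 10 electrons but Z(O)=8 > Z(N)=7, so O2- should be the smaller of the two. All other adjacent pairs agree with periodic trends, so N3- is the misplaced ion.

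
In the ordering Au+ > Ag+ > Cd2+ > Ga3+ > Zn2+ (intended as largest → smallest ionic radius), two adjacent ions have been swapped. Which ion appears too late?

Zn2+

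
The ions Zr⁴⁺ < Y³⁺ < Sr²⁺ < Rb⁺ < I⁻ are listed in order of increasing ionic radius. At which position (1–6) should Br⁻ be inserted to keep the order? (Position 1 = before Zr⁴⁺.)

Electron counts and nuclear charges: Zr⁴⁺: 36 e⁻, Z=40, Y³⁺: 36 e⁻, Z=39, Sr²⁺: 36 e⁻, Z=38, Rb⁺: 36 e⁻, Z=37, Br⁻: 36 e⁻, Z=35, I⁻: 54 e⁻, Z=53. Zr⁴⁺ < Y³⁺ (isoelectronic, higher Z=40 is smaller); Y³⁺ < Sr²⁺ (both 36 e⁻, Z=39>38); Sr²⁺ < Rb⁺ (both 36 e⁻, Z=38>37); Rb⁺ < Br⁻ (isoelectronic, higher Z=37 is smaller); Br⁻ < I⁻ (same group, period 4 vs 5).
Merged order: Zr⁴⁺ < Y³⁺ < Sr²⁺ < Rb⁺ < Br⁻ < I⁻ — Br⁻ is number 5.

5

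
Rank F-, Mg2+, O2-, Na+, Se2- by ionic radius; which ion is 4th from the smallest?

O2-

Work out protons and electrons: Mg2+ (Z=12, 10 e⁻), Na+ (Z=11, 10 e⁻), F- (Z=9, 10 e⁻), O2- (Z=8, 10 e⁻), Se2- (Z=34, 36 e⁻). Mg2+ < Na+ (both 10 e⁻, Z=12>11); Na+ < F- (isoelectronic, higher Z=11 is smaller); F- < O2- (isoelectronic, higher Z=9 is smaller); O2- < Se2- (same group, period 2 vs 4).
Ordering: Mg2+ < Na+ < F- < O2- < Se2-. The 4th smallest is O2-.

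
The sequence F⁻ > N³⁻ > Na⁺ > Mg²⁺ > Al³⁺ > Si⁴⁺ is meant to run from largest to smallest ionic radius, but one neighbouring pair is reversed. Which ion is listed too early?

F⁻

Compare adjacent ions: they are isoelectronic (10 e⁻) and F has more protons than N (9 vs 7), making F⁻ smaller — yet in this decreasing list F⁻ sits before N³⁻. Nothing else is reversed, so F⁻ should move one place to the right.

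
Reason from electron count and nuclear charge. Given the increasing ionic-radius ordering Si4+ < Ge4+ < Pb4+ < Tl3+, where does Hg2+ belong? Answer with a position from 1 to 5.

Work out protons and electrons: Si4+: 10 e⁻, Z=14, Ge4+: 28 e⁻, Z=32, Pb4+: 78 e⁻, Z=82, Tl3+: 78 e⁻, Z=81, Hg2+: 78 e⁻, Z=80. Si4+ < Ge4+ (same group, period 3 vs 4); Ge4+ < Pb4+ (same group, period 4 vs 6); Pb4+ < Tl3+ (both 78 e⁻, Z=82>81); Tl3+ < Hg2+ (isoelectronic, higher Z=81 is smaller).
The complete sequence is Si4+ < Ge4+ < Pb4+ < Tl3+ < Hg2+. Hg2+ sits at position 5.

5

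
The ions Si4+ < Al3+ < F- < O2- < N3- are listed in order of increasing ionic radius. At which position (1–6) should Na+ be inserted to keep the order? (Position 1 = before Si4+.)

3

Each ion has 10 electrons. The ranking follows nuclear charge in reverse — greater Z gives a smaller radius. Si4+ (Z=14), Al3+ (Z=13), Na+ (Z=11), F- (Z=9), O2- (Z=8), N3- (Z=7).
The complete sequence is Si4+ < Al3+ < Na+ < F- < O2- < N3-. Na+ sits at position 3.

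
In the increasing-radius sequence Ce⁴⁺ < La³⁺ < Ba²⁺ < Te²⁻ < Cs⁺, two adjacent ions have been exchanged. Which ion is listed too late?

Cs⁺

Compare adjacent ions: they are isoelectronic (54 e⁻) and Cs has more protons than Te (55 vs 52), making Cs⁺ smaller — yet in this increasing list Te²⁻ sits before Cs⁺. Nothing else is reversed, so Cs⁺ should move one place to the left.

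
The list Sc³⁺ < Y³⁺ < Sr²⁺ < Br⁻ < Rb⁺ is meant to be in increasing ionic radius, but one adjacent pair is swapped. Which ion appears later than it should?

Rb⁺

Scanning neighbour by neighbour, only Br⁻/Rb⁺ violates a trend: both have 36 electrons but Z(Rb)=37 > Z(Br)=35, so Rb⁺ should be the smaller of the two. That makes Rb⁺ the one sitting a position late relative to where it belongs.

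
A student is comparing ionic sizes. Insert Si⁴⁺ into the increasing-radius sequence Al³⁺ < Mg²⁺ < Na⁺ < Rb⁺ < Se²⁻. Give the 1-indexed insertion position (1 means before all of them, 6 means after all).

1

Work out protons and electrons: Si⁴⁺ has 10 e⁻ (Z=14), Al³⁺ has 10 e⁻ (Z=13), Mg²⁺ has 10 e⁻ (Z=12), Na⁺ has 10 e⁻ (Z=11), Rb⁺ has 36 e⁻ (Z=37), Se²⁻ has 36 e⁻ (Z=34). Si⁴⁺ < Al³⁺ (both 10 e⁻, Z=14>13); Al³⁺ < Mg²⁺ (isoelectronic, higher Z=13 is smaller); Mg²⁺ < Na⁺ (isoelectronic, higher Z=12 is smaller); Na⁺ < Rb⁺ (same group, 2 shells fewer); Rb⁺ < Se²⁻ (both 36 e⁻, Z=37>34).
Merged order: Si⁴⁺ < Al³⁺ < Mg²⁺ < Na⁺ < Rb⁺ < Se²⁻ — Si⁴⁺ is number 1.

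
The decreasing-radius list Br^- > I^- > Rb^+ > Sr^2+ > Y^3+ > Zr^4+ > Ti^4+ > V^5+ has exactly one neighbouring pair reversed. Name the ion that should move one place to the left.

I^-

The pair Br^-, I^- is the wrong way round — Br^- and I^- are in one column with the same charge; the lighter period-4 ion has one fewer shell and is smaller. All other adjacent pairs agree with periodic trends, so I^- is the misplaced ion.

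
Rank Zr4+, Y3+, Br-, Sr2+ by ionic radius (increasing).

All of these have 36 electrons (isoelectronic). With the same electron cloud, the ion with the most protons pulls it in tightest. Nuclear charges: Zr4+ (Z=40), Y3+ (Z=39), Sr2+ (Z=38), Br- (Z=35). Highest Z is smallest.

Zr4+ < Y3+ < Sr2+ < Br-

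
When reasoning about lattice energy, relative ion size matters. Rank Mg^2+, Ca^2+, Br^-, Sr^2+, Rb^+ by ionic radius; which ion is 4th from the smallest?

Rb^+

Mg^2+ has 10 e⁻ (Z=12), Ca^2+ has 18 e⁻ (Z=20), Sr^2+ has 36 e⁻ (Z=38), Rb^+ has 36 e⁻ (Z=37), Br^- has 36 e⁻ (Z=35). Mg^2+ < Ca^2+ (same group, 1 shell fewer); Ca^2+ < Sr^2+ (same group, period 4 vs 5); Sr^2+ < Rb^+ (isoelectronic, higher Z=38 is smaller); Rb^+ < Br^- (both 36 e⁻, Z=37>35).
Ordering: Mg^2+ < Ca^2+ < Sr^2+ < Rb^+ < Br^-. The 4th smallest is Rb^+.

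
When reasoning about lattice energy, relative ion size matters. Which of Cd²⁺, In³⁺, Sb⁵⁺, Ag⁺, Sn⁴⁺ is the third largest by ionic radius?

In³⁺

Each ion has 46 electrons. The ranking follows nuclear charge in reverse — greater Z gives a smaller radius. Sb⁵⁺ (Z=51), Sn⁴⁺ (Z=50), In³⁺ (Z=49), Cd²⁺ (Z=48), Ag⁺ (Z=47).
Full ascending order: Sb⁵⁺ < Sn⁴⁺ < In³⁺ < Cd²⁺ < Ag⁺. Counting from the largest, position 3 is In³⁺.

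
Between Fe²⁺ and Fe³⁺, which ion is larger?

These are all Fe ions. Removing more electrons (higher positive charge) pulls the remaining electrons in closer, so Fe³⁺ is smallest and Fe²⁺ is largest.

Fe²⁺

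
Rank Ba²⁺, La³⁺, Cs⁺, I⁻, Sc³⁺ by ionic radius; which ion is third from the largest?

Ba²⁺

Tabulating Z and e⁻: Sc³⁺ (Z=21, 18 e⁻), La³⁺ (Z=57, 54 e⁻), Ba²⁺ (Z=56, 54 e⁻), Cs⁺ (Z=55, 54 e⁻), I⁻ (Z=53, 54 e⁻). Sc³⁺ < La³⁺ (same group, period 4 vs 6); La³⁺ < Ba²⁺ (both 54 e⁻, Z=57>56); Ba²⁺ < Cs⁺ (both 54 e⁻, Z=56>55); Cs⁺ < I⁻ (both 54 e⁻, Z=55>53).
That gives Sc³⁺ < La³⁺ < Ba²⁺ < Cs⁺ < I⁻. From the largest end, number 3 is Ba²⁺.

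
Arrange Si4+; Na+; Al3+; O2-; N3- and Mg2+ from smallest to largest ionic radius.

Si4+ < Al3+ < Mg2+ < Na+ < O2- < N3-

Isoelectronic series (10 e⁻ each). Size is set by nuclear charge: more protons means a smaller ion. Si4+ (Z=14), Al3+ (Z=13), Mg2+ (Z=12), Na+ (Z=11), O2- (Z=8), N3- (Z=7).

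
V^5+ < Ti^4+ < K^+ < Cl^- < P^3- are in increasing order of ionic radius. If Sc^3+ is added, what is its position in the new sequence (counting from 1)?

Isoelectronic series (18 e⁻ each). Size is set by nuclear charge: more protons means a smaller ion. V^5+ (Z=23), Ti^4+ (Z=22), Sc^3+ (Z=21), K^+ (Z=19), Cl^- (Z=17), P^3- (Z=15).
The complete sequence is V^5+ < Ti^4+ < Sc^3+ < K^+ < Cl^- < P^3-. Sc^3+ sits at position 3.

3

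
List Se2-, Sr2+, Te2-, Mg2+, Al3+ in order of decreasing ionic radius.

Al3+ has 10 e⁻ (Z=13), Mg2+ has 10 e⁻ (Z=12), Sr2+ has 36 e⁻ (Z=38), Se2- has 36 e⁻ (Z=34), Te2- has 54 e⁻ (Z=52). Al3+ < Mg2+ (isoelectronic, higher Z=13 is smaller); Mg2+ < Sr2+ (same group, period 3 vs 5); Sr2+ < Se2- (isoelectronic, higher Z=38 is smaller); Se2- < Te2- (same group, period 4 vs 5).

Te2- > Se2- > Sr2+ > Mg2+ > Al3+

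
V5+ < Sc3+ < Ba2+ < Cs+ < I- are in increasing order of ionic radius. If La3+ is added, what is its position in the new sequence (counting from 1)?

First list Z and electron count for each: V5+ (Z=23, 18 e⁻), Sc3+ (Z=21, 18 e⁻), La3+ (Z=57, 54 e⁻), Ba2+ (Z=56, 54 e⁻), Cs+ (Z=55, 54 e⁻), I- (Z=53, 54 e⁻). V5+ < Sc3+ (isoelectronic, higher Z=23 is smaller); Sc3+ < La3+ (same group, 2 shells fewer); La3+ < Ba2+ (both 54 e⁻, Z=57>56); Ba2+ < Cs+ (both 54 e⁻, Z=56>55); Cs+ < I- (both 54 e⁻, Z=55>53).
With La3+ included the full order is V5+ < Sc3+ < La3+ < Ba2+ < Cs+ < I-, so it takes position 3.

3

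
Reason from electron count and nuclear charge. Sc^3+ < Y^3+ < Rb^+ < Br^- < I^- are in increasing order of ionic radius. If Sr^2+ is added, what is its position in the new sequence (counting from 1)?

Tabulating Z and e⁻: Sc^3+: 18 e⁻, Z=21, Y^3+: 36 e⁻, Z=39, Sr^2+: 36 e⁻, Z=38, Rb^+: 36 e⁻, Z=37, Br^-: 36 e⁻, Z=35, I^-: 54 e⁻, Z=53. Sc^3+ < Y^3+ (same group, 1 shell fewer); Y^3+ < Sr^2+ (both 36 e⁻, Z=39>38); Sr^2+ < Rb^+ (both 36 e⁻, Z=38>37); Rb^+ < Br^- (isoelectronic, higher Z=37 is smaller); Br^- < I^- (same group, 1 shell fewer).
Putting Sr^2+ in gives Sc^3+ < Y^3+ < Sr^2+ < Rb^+ < Br^- < I^-; it lands at slot 3.

3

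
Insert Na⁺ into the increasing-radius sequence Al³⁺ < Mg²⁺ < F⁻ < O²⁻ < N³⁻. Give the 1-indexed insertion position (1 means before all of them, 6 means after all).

3

All of these have 10 electrons (isoelectronic). With the same electron cloud, the ion with the most protons pulls it in tightest. Nuclear charges: Al³⁺ (Z=13), Mg²⁺ (Z=12), Na⁺ (Z=11), F⁻ (Z=9), O²⁻ (Z=8), N³⁻ (Z=7). Highest Z is smallest.
With Na⁺ included the full order is Al³⁺ < Mg²⁺ < Na⁺ < F⁻ < O²⁻ < N³⁻, so it takes position 3.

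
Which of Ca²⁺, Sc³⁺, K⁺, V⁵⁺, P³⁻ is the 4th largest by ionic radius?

Sc³⁺

These species are isoelectronic with 18 electrons. The only difference is the number of protons: V⁵⁺ (Z=23), Sc³⁺ (Z=21), Ca²⁺ (Z=20), K⁺ (Z=19), P³⁻ (Z=15). The strongest nuclear pull (V⁵⁺) gives the smallest ion.
Full ascending order: V⁵⁺ < Sc³⁺ < Ca²⁺ < K⁺ < P³⁻. Counting from the largest, position 4 is Sc³⁺.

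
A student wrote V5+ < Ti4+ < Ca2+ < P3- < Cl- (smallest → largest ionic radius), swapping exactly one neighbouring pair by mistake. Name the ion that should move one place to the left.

Cl-

Check each adjacent pair. P3- and Cl- are reversed: they are isoelectronic (18 e⁻) and Cl has more protons than P (17 vs 15), making Cl- smaller. No other neighbouring pair contradicts the periodic trends, so Cl- is the ion listed too late.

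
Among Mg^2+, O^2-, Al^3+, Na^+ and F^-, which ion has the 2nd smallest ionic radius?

Each ion has 10 electrons. The ranking follows nuclear charge in reverse — greater Z gives a smaller radius. Al^3+ (Z=13), Mg^2+ (Z=12), Na^+ (Z=11), F^- (Z=9), O^2- (Z=8).
Ordering: Al^3+ < Mg^2+ < Na^+ < F^- < O^2-. The 2nd smallest is Mg^2+.

Mg^2+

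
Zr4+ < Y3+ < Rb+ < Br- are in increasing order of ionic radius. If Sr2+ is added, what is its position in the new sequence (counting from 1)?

3

These species are isoelectronic with 36 electrons. The only difference is the number of protons: Zr4+ (Z=40), Y3+ (Z=39), Sr2+ (Z=38), Rb+ (Z=37), Br- (Z=35). The strongest nuclear pull (Zr4+) gives the smallest ion.
Merged order: Zr4+ < Y3+ < Sr2+ < Rb+ < Br- — Sr2+ is number 3.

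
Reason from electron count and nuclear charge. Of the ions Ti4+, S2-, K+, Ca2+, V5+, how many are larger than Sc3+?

These species are isoelectronic with 18 electrons. The only difference is the number of protons: V5+ (Z=23), Ti4+ (Z=22), Sc3+ (Z=21), Ca2+ (Z=20), K+ (Z=19), S2- (Z=16). The strongest nuclear pull (V5+) gives the smallest ion.
Placing each against Sc3+: smaller — V5+, Ti4+; larger — Ca2+, K+, S2-. So 3 are larger.

3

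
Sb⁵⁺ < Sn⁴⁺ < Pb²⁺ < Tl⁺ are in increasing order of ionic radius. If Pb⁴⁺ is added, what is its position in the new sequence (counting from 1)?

3

Electron counts and nuclear charges: Sb⁵⁺ (Z=51, 46 e⁻), Sn⁴⁺ (Z=50, 46 e⁻), Pb⁴⁺ (Z=82, 78 e⁻), Pb²⁺ (Z=82, 80 e⁻), Tl⁺ (Z=81, 80 e⁻). Sb⁵⁺ < Sn⁴⁺ (both 46 e⁻, Z=51>50); Sn⁴⁺ < Pb⁴⁺ (same group, 1 shell fewer); Pb⁴⁺ < Pb²⁺ (same element, +4 vs +2); Pb²⁺ < Tl⁺ (both 80 e⁻, Z=82>81).
Merged order: Sb⁵⁺ < Sn⁴⁺ < Pb⁴⁺ < Pb²⁺ < Tl⁺ — Pb⁴⁺ is number 3.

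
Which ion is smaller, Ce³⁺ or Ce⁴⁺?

These are all Ce ions. Removing more electrons (higher positive charge) pulls the remaining electrons in closer, so Ce⁴⁺ is smallest and Ce³⁺ is largest.

Ce⁴⁺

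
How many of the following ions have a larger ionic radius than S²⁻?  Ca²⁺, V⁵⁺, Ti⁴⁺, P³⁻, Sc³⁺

All of these have 18 electrons (isoelectronic). With the same electron cloud, the ion with the most protons pulls it in tightest. Nuclear charges: V⁵⁺ (Z=23), Ti⁴⁺ (Z=22), Sc³⁺ (Z=21), Ca²⁺ (Z=20), S²⁻ (Z=16), P³⁻ (Z=15). Highest Z is smallest.
Ordering all of them (including S²⁻) by radius gives V⁵⁺ < Ti⁴⁺ < Sc³⁺ < Ca²⁺ < S²⁻ < P³⁻. So 1 is larger.

1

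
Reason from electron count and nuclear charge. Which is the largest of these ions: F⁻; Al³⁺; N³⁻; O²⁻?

N³⁻

Isoelectronic series (10 e⁻ each). Size is set by nuclear charge: more protons means a smaller ion. Al³⁺ (Z=13), F⁻ (Z=9), O²⁻ (Z=8), N³⁻ (Z=7).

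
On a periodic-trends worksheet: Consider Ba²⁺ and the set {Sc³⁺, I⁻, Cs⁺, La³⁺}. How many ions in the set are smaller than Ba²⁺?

First list Z and electron count for each: Sc³⁺: 18 e⁻, Z=21, La³⁺: 54 e⁻, Z=57, Ba²⁺: 54 e⁻, Z=56, Cs⁺: 54 e⁻, Z=55, I⁻: 54 e⁻, Z=53. Sc³⁺ < La³⁺ (same group, period 4 vs 6); La³⁺ < Ba²⁺ (both 54 e⁻, Z=57>56); Ba²⁺ < Cs⁺ (isoelectronic, higher Z=56 is smaller); Cs⁺ < I⁻ (both 54 e⁻, Z=55>53).
Placing each against Ba²⁺: smaller — Sc³⁺, La³⁺; larger — Cs⁺, I⁻. So 2 are smaller.

2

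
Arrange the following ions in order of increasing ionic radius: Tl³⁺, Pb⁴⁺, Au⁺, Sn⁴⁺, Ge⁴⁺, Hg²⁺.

Work out protons and electrons: Ge⁴⁺ (Z=32, 28 e⁻), Sn⁴⁺ (Z=50, 46 e⁻), Pb⁴⁺ (Z=82, 78 e⁻), Tl³⁺ (Z=81, 78 e⁻), Hg²⁺ (Z=80, 78 e⁻), Au⁺ (Z=79, 78 e⁻). Ge⁴⁺ < Sn⁴⁺ (same group, period 4 vs 5); Sn⁴⁺ < Pb⁴⁺ (same group, period 5 vs 6); Pb⁴⁺ < Tl³⁺ (isoelectronic, higher Z=82 is smaller); Tl³⁺ < Hg²⁺ (both 78 e⁻, Z=81>80); Hg²⁺ < Au⁺ (both 78 e⁻, Z=80>79).

Ge⁴⁺ < Sn⁴⁺ < Pb⁴⁺ < Tl³⁺ < Hg²⁺ < Au⁺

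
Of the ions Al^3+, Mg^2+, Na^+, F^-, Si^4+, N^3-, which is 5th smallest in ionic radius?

F^-

These species are isoelectronic with 10 electrons. The only difference is the number of protons: Si^4+ (Z=14), Al^3+ (Z=13), Mg^2+ (Z=12), Na^+ (Z=11), F^- (Z=9), N^3- (Z=7). The strongest nuclear pull (Si^4+) gives the smallest ion.
Full ascending order: Si^4+ < Al^3+ < Mg^2+ < Na^+ < F^- < N^3-. Counting from the smallest, position 5 is F^-.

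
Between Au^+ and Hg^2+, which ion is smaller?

Hg^2+

Each ion has 78 electrons. The ranking follows nuclear charge in reverse — greater Z gives a smaller radius. Hg^2+ (Z=80), Au^+ (Z=79).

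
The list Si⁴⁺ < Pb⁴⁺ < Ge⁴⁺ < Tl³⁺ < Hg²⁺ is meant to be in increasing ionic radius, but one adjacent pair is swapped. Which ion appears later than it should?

Check each adjacent pair. Pb⁴⁺ and Ge⁴⁺ are reversed: Ge⁴⁺ and Pb⁴⁺ are in one column with the same charge; the lighter period-4 ion has 2 fewer shells and is smaller. No other neighbouring pair contradicts the periodic trends, so Ge⁴⁺ is the ion listed too late.

Ge⁴⁺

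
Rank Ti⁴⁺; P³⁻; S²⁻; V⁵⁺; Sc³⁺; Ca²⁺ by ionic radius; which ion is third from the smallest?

All of these have 18 electrons (isoelectronic). With the same electron cloud, the ion with the most protons pulls it in tightest. Nuclear charges: V⁵⁺ (Z=23), Ti⁴⁺ (Z=22), Sc³⁺ (Z=21), Ca²⁺ (Z=20), S²⁻ (Z=16), P³⁻ (Z=15). Highest Z is smallest.
So the order is V⁵⁺ < Ti⁴⁺ < Sc³⁺ < Ca²⁺ < S²⁻ < P³⁻; the 3rd-smallest ion is Sc³⁺.

Sc³⁺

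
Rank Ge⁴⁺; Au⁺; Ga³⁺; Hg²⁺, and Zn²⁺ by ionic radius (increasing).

Ge⁴⁺ < Ga³⁺ < Zn²⁺ < Hg²⁺ < Au⁺

Work out protons and electrons: Ge⁴⁺: 28 e⁻, Z=32, Ga³⁺: 28 e⁻, Z=31, Zn²⁺: 28 e⁻, Z=30, Hg²⁺: 78 e⁻, Z=80, Au⁺: 78 e⁻, Z=79. Ge⁴⁺ < Ga³⁺ (both 28 e⁻, Z=32>31); Ga³⁺ < Zn²⁺ (both 28 e⁻, Z=31>30); Zn²⁺ < Hg²⁺ (same group, period 4 vs 6); Hg²⁺ < Au⁺ (both 78 e⁻, Z=80>79).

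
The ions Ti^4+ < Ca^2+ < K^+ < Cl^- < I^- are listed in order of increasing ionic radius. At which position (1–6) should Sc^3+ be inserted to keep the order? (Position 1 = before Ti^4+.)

2

First list Z and electron count for each: Ti^4+ (Z=22, 18 e⁻), Sc^3+ (Z=21, 18 e⁻), Ca^2+ (Z=20, 18 e⁻), K^+ (Z=19, 18 e⁻), Cl^- (Z=17, 18 e⁻), I^- (Z=53, 54 e⁻). Ti^4+ < Sc^3+ (both 18 e⁻, Z=22>21); Sc^3+ < Ca^2+ (isoelectronic, higher Z=21 is smaller); Ca^2+ < K^+ (both 18 e⁻, Z=20>19); K^+ < Cl^- (both 18 e⁻, Z=19>17); Cl^- < I^- (same group, 2 shells fewer).
Merged order: Ti^4+ < Sc^3+ < Ca^2+ < K^+ < Cl^- < I^- — Sc^3+ is number 2.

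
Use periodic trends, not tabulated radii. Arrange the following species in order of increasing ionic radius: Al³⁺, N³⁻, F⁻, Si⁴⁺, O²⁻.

These species are isoelectronic with 10 electrons. The only difference is the number of protons: Si⁴⁺ (Z=14), Al³⁺ (Z=13), F⁻ (Z=9), O²⁻ (Z=8), N³⁻ (Z=7). The strongest nuclear pull (Si⁴⁺) gives the smallest ion.

Si⁴⁺ < Al³⁺ < F⁻ < O²⁻ < N³⁻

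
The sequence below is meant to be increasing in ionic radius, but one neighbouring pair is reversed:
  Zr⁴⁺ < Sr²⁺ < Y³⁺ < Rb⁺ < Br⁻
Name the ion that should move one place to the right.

The pair Sr²⁺, Y³⁺ is the wrong way round — they are isoelectronic (36 e⁻) and Y has more protons than Sr (39 vs 38), making Y³⁺ smaller. All other adjacent pairs agree with periodic trends, so Sr²⁺ is the misplaced ion.

Sr²⁺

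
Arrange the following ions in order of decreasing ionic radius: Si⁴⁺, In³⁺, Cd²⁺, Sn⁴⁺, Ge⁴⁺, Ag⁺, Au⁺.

Tabulating Z and e⁻: Si⁴⁺: 10 e⁻, Z=14, Ge⁴⁺: 28 e⁻, Z=32, Sn⁴⁺: 46 e⁻, Z=50, In³⁺: 46 e⁻, Z=49, Cd²⁺: 46 e⁻, Z=48, Ag⁺: 46 e⁻, Z=47, Au⁺: 78 e⁻, Z=79. Si⁴⁺ < Ge⁴⁺ (same group, 1 shell fewer); Ge⁴⁺ < Sn⁴⁺ (same group, 1 shell fewer); Sn⁴⁺ < In³⁺ (both 46 e⁻, Z=50>49); In³⁺ < Cd²⁺ (isoelectronic, higher Z=49 is smaller); Cd²⁺ < Ag⁺ (isoelectronic, higher Z=48 is smaller); Ag⁺ < Au⁺ (same group, period 5 vs 6).

Au⁺ > Ag⁺ > Cd²⁺ > In³⁺ > Sn⁴⁺ > Ge⁴⁺ > Si⁴⁺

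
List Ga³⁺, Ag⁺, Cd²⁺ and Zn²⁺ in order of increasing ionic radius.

Ga³⁺ < Zn²⁺ < Cd²⁺ < Ag⁺

Work out protons and electrons: Ga³⁺ (Z=31, 28 e⁻), Zn²⁺ (Z=30, 28 e⁻), Cd²⁺ (Z=48, 46 e⁻), Ag⁺ (Z=47, 46 e⁻). Ga³⁺ < Zn²⁺ (isoelectronic, higher Z=31 is smaller); Zn²⁺ < Cd²⁺ (same group, period 4 vs 5); Cd²⁺ < Ag⁺ (isoelectronic, higher Z=48 is smaller).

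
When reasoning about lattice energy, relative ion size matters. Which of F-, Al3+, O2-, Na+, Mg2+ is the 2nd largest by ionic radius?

These species are isoelectronic with 10 electrons. The only difference is the number of protons: Al3+ (Z=13), Mg2+ (Z=12), Na+ (Z=11), F- (Z=9), O2- (Z=8). The strongest nuclear pull (Al3+) gives the smallest ion.
So the order is Al3+ < Mg2+ < Na+ < F- < O2-; the 2nd-largest ion is F-.

F-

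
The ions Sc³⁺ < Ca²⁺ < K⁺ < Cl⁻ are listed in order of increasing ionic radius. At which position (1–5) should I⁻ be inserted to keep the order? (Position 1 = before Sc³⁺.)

5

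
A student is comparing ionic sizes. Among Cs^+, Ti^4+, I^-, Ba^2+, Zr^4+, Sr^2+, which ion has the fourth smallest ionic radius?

Electron counts and nuclear charges: Ti^4+ has 18 e⁻ (Z=22), Zr^4+ has 36 e⁻ (Z=40), Sr^2+ has 36 e⁻ (Z=38), Ba^2+ has 54 e⁻ (Z=56), Cs^+ has 54 e⁻ (Z=55), I^- has 54 e⁻ (Z=53). Ti^4+ < Zr^4+ (same group, period 4 vs 5); Zr^4+ < Sr^2+ (isoelectronic, higher Z=40 is smaller); Sr^2+ < Ba^2+ (same group, period 5 vs 6); Ba^2+ < Cs^+ (isoelectronic, higher Z=56 is smaller); Cs^+ < I^- (isoelectronic, higher Z=55 is smaller).
Ordering: Ti^4+ < Zr^4+ < Sr^2+ < Ba^2+ < Cs^+ < I^-. The fourth smallest is Ba^2+.

Ba^2+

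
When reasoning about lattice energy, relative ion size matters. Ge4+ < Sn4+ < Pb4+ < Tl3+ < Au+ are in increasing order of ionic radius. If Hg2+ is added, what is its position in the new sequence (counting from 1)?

Electron counts and nuclear charges: Ge4+ (Z=32, 28 e⁻), Sn4+ (Z=50, 46 e⁻), Pb4+ (Z=82, 78 e⁻), Tl3+ (Z=81, 78 e⁻), Hg2+ (Z=80, 78 e⁻), Au+ (Z=79, 78 e⁻). Ge4+ < Sn4+ (same group, 1 shell fewer); Sn4+ < Pb4+ (same group, period 5 vs 6); Pb4+ < Tl3+ (both 78 e⁻, Z=82>81); Tl3+ < Hg2+ (both 78 e⁻, Z=81>80); Hg2+ < Au+ (isoelectronic, higher Z=80 is smaller).
With Hg2+ included the full order is Ge4+ < Sn4+ < Pb4+ < Tl3+ < Hg2+ < Au+, so it takes position 5.

5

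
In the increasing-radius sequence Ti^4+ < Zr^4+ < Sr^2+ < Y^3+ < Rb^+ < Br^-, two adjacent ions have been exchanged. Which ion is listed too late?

Y^3+

Compare adjacent ions: both have 36 electrons but Z(Y)=39 > Z(Sr)=38, so Y^3+ should be the smaller of the two — yet in this increasing list Sr^2+ sits before Y^3+. Nothing else is reversed, so Y^3+ should move one place to the left.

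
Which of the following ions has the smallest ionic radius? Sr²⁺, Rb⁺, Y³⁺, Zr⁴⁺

Zr⁴⁺

Isoelectronic series (36 e⁻ each). Size is set by nuclear charge: more protons means a smaller ion. Zr⁴⁺ (Z=40), Y³⁺ (Z=39), Sr²⁺ (Z=38), Rb⁺ (Z=37).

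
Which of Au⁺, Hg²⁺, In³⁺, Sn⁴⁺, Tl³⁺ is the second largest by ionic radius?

Electron counts and nuclear charges: Sn⁴⁺: 46 e⁻, Z=50, In³⁺: 46 e⁻, Z=49, Tl³⁺: 78 e⁻, Z=81, Hg²⁺: 78 e⁻, Z=80, Au⁺: 78 e⁻, Z=79. Sn⁴⁺ < In³⁺ (isoelectronic, higher Z=50 is smaller); In³⁺ < Tl³⁺ (same group, 1 shell fewer); Tl³⁺ < Hg²⁺ (isoelectronic, higher Z=81 is smaller); Hg²⁺ < Au⁺ (both 78 e⁻, Z=80>79).
That gives Sn⁴⁺ < In³⁺ < Tl³⁺ < Hg²⁺ < Au⁺. From the largest end, number 2 is Hg²⁺.

Hg²⁺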